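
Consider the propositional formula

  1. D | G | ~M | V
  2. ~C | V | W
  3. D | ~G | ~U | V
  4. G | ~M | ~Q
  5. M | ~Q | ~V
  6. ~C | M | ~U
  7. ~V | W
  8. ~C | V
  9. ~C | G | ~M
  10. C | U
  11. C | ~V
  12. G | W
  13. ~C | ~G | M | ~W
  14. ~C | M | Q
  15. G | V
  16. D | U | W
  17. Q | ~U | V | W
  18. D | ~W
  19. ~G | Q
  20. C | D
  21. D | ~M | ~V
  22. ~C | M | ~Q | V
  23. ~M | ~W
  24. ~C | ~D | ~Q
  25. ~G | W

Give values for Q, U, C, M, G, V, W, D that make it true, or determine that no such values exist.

Q: True, U: True, C: False, M: False, G: True, V: False, W: True, D: True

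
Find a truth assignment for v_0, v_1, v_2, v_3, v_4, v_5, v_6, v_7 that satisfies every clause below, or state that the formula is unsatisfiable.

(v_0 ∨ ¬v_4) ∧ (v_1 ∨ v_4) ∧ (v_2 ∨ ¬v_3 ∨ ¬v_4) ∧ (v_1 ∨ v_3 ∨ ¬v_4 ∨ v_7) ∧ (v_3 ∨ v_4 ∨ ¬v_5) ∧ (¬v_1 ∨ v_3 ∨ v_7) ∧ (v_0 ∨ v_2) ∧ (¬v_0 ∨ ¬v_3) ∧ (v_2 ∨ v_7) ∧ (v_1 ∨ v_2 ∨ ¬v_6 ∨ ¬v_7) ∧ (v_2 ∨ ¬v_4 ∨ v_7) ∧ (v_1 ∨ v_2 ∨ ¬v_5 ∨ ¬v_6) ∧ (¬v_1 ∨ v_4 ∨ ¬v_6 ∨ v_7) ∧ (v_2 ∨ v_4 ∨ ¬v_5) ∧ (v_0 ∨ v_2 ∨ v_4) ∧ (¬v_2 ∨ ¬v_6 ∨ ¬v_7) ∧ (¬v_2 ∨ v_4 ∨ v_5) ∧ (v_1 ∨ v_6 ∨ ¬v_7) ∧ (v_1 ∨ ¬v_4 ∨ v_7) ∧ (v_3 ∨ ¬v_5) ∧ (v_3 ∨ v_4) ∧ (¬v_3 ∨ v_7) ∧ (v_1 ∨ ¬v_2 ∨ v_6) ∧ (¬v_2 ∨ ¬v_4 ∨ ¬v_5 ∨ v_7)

v_0 = False; v_1 = True; v_2 = True; v_3 = True; v_4 = False; v_5 = True; v_6 = False; v_7 = True

Set v_0 = False.
  then (v_0 ∨ ¬v_4) forces v_4 = False.
  then (v_1 ∨ v_4) forces v_1 = True.
  then (v_0 ∨ v_2) forces v_2 = True.
  then (¬v_2 ∨ v_4 ∨ v_5) forces v_5 = True.
  then (v_3 ∨ ¬v_5) forces v_3 = True.
  then (¬v_3 ∨ v_7) forces v_7 = True.
  then (¬v_2 ∨ ¬v_6 ∨ ¬v_7) forces v_6 = False.
All clauses satisfied.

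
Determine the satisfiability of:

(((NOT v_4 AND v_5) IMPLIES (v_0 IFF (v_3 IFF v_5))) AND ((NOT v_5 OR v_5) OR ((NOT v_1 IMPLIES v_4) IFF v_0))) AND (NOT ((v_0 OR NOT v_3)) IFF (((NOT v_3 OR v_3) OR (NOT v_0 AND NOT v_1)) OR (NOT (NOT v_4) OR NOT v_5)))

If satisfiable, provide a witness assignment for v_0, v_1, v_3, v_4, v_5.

v_0=F; v_1=T; v_3=T; v_4=T; v_5=T

  ((NOT v_4 AND v_5) IMPLIES (v_0 IFF (v_3 IFF v_5))) AND ((NOT v_5 OR v_5) OR ((NOT v_1 IMPLIES v_4) IFF v_0)) = True
    (NOT v_4 AND v_5) IMPLIES (v_0 IFF (v_3 IFF v_5)) = True
      NOT v_4 AND v_5 = False
        NOT v_4 = False
      v_0 IFF (v_3 IFF v_5) = False
        v_3 IFF v_5 = True
    (NOT v_5 OR v_5) OR ((NOT v_1 IMPLIES v_4) IFF v_0) = True
      NOT v_5 OR v_5 = True
        NOT v_5 = False
      (NOT v_1 IMPLIES v_4) IFF v_0 = False
        NOT v_1 IMPLIES v_4 = True
          NOT v_1 = False
  NOT ((v_0 OR NOT v_3)) IFF (((NOT v_3 OR v_3) OR (NOT v_0 AND NOT v_1)) OR (NOT (NOT v_4) OR NOT v_5)) = True
    NOT ((v_0 OR NOT v_3)) = True
      v_0 OR NOT v_3 = False
        NOT v_3 = False
    ((NOT v_3 OR v_3) OR (NOT v_0 AND NOT v_1)) OR (NOT (NOT v_4) OR NOT v_5) = True
      (NOT v_3 OR v_3) OR (NOT v_0 AND NOT v_1) = True
        NOT v_3 OR v_3 = True
          NOT v_3 = False
        NOT v_0 AND NOT v_1 = False
          NOT v_0 = True
          NOT v_1 = False
      NOT (NOT v_4) OR NOT v_5 = True
        NOT (NOT v_4) = True
          NOT v_4 = False
        NOT v_5 = False
Both conjuncts True, so the formula holds.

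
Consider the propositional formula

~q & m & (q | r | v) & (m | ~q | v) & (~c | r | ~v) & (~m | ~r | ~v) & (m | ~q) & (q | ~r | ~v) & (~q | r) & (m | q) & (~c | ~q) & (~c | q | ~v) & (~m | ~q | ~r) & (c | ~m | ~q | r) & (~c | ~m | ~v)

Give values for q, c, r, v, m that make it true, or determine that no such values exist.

q: False, c: False, r: True, v: False, m: True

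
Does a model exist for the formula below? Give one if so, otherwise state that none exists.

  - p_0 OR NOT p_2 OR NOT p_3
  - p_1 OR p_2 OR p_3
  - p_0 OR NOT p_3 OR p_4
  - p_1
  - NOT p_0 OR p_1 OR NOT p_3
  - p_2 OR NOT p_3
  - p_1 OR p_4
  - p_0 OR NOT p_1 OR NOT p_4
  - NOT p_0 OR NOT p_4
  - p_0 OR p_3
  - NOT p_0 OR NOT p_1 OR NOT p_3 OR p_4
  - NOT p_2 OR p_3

p_0 = True, p_1 = True, p_2 = False, p_3 = False, p_4 = False

Unit clause (p_1) forces p_1 = True.
Try p_0 = False:
  (p_0 OR NOT p_1 OR NOT p_4) forces p_4 = False.
  (p_0 OR NOT p_3 OR p_4) forces p_3 = False.
  clause (p_0 OR p_3) is falsified — backtrack.
So p_0 = True.
  then (NOT p_0 OR NOT p_4) forces p_4 = False.
  then (NOT p_0 OR NOT p_1 OR NOT p_3 OR p_4) forces p_3 = False.
  then (NOT p_2 OR p_3) forces p_2 = False.
All clauses satisfied.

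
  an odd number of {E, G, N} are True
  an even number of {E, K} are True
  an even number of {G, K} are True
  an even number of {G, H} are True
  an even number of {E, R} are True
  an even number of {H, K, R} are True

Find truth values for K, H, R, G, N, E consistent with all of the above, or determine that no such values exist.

K = False, H = False, R = False, G = False, N = True, E = False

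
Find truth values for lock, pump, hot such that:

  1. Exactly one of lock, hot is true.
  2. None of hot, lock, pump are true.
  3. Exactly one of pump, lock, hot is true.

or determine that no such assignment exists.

Case lock = True:
  Constraint (2) is violated (lock=T) — contradiction.
Case lock = False:
  (1) with lock=F forces hot = True.
  Constraint (2) is violated (hot=T) — contradiction.
Both cases fail — unsatisfiable.

Unsatisfiable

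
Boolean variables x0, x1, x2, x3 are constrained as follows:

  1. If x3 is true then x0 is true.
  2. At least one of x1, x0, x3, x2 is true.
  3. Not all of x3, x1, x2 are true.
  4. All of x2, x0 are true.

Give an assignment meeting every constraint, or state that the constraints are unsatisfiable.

x0 = True; x1 = True; x2 = True; x3 = False

  (1) x3=F ⇒ x0: vacuous ✓
  (2) {x1, x0, x3, x2}: 3 true — at least one ✓
  (3) {x3, x1, x2}: 2/3 true — not all ✓
  (4) {x2, x0}: all 2 true ✓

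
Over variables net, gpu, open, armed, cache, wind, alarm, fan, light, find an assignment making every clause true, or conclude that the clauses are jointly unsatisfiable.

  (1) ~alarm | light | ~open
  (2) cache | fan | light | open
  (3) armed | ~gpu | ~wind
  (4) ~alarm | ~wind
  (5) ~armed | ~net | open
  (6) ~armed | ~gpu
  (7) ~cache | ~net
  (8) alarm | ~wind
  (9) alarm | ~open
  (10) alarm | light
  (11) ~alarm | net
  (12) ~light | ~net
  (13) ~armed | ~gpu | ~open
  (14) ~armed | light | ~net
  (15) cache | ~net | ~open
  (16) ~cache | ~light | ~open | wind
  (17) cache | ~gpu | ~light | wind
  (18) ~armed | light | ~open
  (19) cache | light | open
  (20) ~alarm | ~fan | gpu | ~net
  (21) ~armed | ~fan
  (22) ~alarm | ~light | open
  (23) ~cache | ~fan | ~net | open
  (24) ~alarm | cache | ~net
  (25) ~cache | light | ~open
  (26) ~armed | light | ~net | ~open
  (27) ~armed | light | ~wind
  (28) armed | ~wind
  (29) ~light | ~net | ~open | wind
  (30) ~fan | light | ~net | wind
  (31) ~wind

net=F; gpu=F; open=F; armed=F; cache=F; wind=F; alarm=F; fan=T; light=T

Unit clause (~wind) forces wind = False.
Try net = True:
  (~cache | ~net) forces cache = False.
  (~light | ~net) forces light = False.
  (alarm | light) forces alarm = True.
  clause (~alarm | cache | ~net) is falsified — backtrack.
So net = False.
  then (~alarm | net) forces alarm = False.
  then (alarm | ~open) forces open = False.
  then (alarm | light) forces light = True.
Set gpu = False.
Set armed = False.
Set cache = False.
Set fan = True.
All clauses satisfied.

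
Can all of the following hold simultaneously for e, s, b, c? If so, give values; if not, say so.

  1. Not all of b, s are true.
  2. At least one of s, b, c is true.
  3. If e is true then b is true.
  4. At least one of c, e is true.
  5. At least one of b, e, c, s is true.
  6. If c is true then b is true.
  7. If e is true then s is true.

e = False, s = False, b = True, c = True

  (1) {b, s}: 1/2 true — not all ✓
  (2) {s, b, c}: 2 true — at least one ✓
  (3) e=F ⇒ b: vacuous ✓
  (4) {c, e}: 1 true — at least one ✓
  (5) {b, e, c, s}: 2 true — at least one ✓
  (6) c=T ⇒ b: T ✓
  (7) e=F ⇒ s: vacuous ✓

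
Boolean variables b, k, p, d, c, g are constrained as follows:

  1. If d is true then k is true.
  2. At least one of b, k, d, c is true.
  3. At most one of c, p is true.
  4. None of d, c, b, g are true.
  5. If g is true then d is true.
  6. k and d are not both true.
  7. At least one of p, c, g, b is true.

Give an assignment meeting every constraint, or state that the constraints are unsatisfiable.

b: False; k: True; p: True; d: False; c: False; g: False

  (1) d=F ⇒ k: vacuous ✓
  (2) {b, k, d, c}: 1 true — at least one ✓
  (3) {c, p}: 1 true — at most one ✓
  (4) {d, c, b, g}: 0 true — none ✓
  (5) g=F ⇒ d: vacuous ✓
  (6) k=T, d=F — not both ✓
  (7) {p, c, g, b}: 1 true — at least one ✓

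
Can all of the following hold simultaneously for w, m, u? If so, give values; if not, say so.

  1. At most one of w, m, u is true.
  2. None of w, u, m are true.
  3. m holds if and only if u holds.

w = False; m = False; u = False

  (1) {w, m, u}: 0 true — at most one ✓
  (2) {w, u, m}: 0 true — none ✓
  (3) m=F, u=F — same ✓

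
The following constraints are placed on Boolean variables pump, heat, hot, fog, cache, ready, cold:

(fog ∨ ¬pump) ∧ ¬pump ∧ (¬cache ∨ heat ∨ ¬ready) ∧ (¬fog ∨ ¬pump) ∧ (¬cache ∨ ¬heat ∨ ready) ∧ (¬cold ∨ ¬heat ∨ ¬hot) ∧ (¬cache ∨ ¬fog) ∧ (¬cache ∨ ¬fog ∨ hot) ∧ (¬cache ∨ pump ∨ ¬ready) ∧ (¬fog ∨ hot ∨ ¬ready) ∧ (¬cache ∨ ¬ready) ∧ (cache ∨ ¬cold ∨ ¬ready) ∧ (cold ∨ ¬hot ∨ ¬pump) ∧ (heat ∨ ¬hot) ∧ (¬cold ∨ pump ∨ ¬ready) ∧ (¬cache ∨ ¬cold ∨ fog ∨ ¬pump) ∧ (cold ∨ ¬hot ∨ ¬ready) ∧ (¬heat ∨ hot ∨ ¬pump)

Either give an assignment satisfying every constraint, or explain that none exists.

Unit clause (¬pump) forces pump = False.
Set heat = False.
  then (heat ∨ ¬hot) forces hot = False.
Set fog = False.
Set cache = False.
Set ready = False.
Set cold = False.
All clauses satisfied.

pump = False; heat = False; hot = False; fog = False; cache = False; ready = False; cold = False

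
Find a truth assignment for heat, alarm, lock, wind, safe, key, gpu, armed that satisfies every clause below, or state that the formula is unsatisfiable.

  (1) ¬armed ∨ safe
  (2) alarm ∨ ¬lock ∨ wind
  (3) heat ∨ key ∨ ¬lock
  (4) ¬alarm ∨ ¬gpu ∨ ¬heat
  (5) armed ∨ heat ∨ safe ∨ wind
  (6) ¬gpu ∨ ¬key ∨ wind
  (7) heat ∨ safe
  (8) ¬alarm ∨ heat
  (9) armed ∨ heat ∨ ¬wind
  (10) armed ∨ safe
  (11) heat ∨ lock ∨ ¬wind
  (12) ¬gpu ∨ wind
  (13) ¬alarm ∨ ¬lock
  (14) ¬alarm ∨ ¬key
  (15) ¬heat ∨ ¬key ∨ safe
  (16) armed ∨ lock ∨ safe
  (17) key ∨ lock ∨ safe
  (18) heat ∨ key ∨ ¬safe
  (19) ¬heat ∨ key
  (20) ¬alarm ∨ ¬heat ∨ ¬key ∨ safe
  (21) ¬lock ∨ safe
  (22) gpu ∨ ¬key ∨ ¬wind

heat = True; alarm = False; lock = True; wind = True; safe = True; key = True; gpu = True; armed = True

Set heat = True.
  then (¬heat ∨ key) forces key = True.
  then (¬alarm ∨ ¬key) forces alarm = False.
  then (¬heat ∨ ¬key ∨ safe) forces safe = True.
Set lock = True.
  then (alarm ∨ ¬lock ∨ wind) forces wind = True.
  then (gpu ∨ ¬key ∨ ¬wind) forces gpu = True.
Set armed = True.
All clauses satisfied.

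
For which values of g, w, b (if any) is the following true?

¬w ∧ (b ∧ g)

g: True; w: False; b: True

  ¬w = True
  b ∧ g = True
Both conjuncts True, so the formula holds.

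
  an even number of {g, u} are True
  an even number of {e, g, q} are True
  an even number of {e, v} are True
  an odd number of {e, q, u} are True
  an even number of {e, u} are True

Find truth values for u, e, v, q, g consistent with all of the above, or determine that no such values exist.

Adding constraints 1, 2, 4 mod 2: every variable appears an even number of times on the left, so the left side is 0.
But the right sides sum to 1 (mod 2). 0 ≠ 1 — the system is inconsistent.

No satisfying assignment exists.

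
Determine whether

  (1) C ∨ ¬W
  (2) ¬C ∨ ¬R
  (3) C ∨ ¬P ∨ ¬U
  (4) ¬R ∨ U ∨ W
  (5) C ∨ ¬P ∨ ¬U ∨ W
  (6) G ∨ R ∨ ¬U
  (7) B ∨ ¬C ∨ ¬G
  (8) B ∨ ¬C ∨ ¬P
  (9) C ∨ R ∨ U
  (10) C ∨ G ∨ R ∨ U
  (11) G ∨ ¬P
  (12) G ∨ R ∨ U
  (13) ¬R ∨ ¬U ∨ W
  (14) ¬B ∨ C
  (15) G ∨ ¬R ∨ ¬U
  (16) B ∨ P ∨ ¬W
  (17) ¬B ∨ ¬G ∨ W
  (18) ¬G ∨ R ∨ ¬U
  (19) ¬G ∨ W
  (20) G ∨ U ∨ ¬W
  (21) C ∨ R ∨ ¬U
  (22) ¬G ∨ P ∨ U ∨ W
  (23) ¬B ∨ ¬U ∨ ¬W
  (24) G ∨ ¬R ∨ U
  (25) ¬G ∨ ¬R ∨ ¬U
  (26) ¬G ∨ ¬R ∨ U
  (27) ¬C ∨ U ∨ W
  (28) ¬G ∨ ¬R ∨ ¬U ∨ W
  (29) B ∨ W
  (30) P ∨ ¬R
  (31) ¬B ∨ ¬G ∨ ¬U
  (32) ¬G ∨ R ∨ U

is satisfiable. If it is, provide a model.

No satisfying assignment exists.

Case G = True:
  (¬G ∨ W) forces W = True.
  (C ∨ ¬W) forces C = True.
  (¬C ∨ ¬R) forces R = False.
  (B ∨ ¬C ∨ ¬G) forces B = True.
  (¬G ∨ R ∨ ¬U) forces U = False.
  Clause (¬G ∨ R ∨ U) is falsified — contradiction.
Case G = False:
  (G ∨ ¬P) forces P = False.
  (P ∨ ¬R) forces R = False.
  (G ∨ R ∨ ¬U) forces U = False.
  Clause (G ∨ R ∨ U) is falsified — contradiction.
Both cases fail, so the formula is unsatisfiable.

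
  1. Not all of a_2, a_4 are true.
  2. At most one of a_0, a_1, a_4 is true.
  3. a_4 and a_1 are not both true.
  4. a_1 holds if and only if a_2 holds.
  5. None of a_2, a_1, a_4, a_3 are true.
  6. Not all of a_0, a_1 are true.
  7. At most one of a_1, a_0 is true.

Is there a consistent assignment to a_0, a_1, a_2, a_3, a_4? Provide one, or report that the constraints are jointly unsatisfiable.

a_0 = True; a_1 = False; a_2 = False; a_3 = False; a_4 = False

  (1) {a_2, a_4}: 0/2 true — not all ✓
  (2) {a_0, a_1, a_4}: 1 true — at most one ✓
  (3) a_4=F, a_1=F — not both ✓
  (4) a_1=F, a_2=F — same ✓
  (5) {a_2, a_1, a_4, a_3}: 0 true — none ✓
  (6) {a_0, a_1}: 1/2 true — not all ✓
  (7) {a_1, a_0}: 1 true — at most one ✓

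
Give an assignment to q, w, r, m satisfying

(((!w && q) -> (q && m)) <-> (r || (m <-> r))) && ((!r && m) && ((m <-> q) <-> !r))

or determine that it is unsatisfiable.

Case r = True: the conjunct !r is False.
Case r = False: the formula simplifies to (((!w && q) -> (q && m)) <-> !m) && (m && (m <-> q)).
  m = True: simplifies to !(((!w && q) -> q)) && q.
    q = True: the conjunct !(((!w && q) -> q)) becomes !((!w -> True)) = False.
    q = False: the conjunct !(((!w && q) -> q)) becomes !((False -> False)) = False.
  m = False: the conjunct m is False.
Both cases fail — unsatisfiable.

UNSATISFIABLE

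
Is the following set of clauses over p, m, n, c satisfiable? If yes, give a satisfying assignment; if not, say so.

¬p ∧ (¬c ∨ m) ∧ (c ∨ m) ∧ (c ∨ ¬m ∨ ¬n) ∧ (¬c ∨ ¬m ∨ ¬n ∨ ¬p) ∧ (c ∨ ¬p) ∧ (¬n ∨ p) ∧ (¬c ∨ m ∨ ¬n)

p=F, m=T, n=F, c=F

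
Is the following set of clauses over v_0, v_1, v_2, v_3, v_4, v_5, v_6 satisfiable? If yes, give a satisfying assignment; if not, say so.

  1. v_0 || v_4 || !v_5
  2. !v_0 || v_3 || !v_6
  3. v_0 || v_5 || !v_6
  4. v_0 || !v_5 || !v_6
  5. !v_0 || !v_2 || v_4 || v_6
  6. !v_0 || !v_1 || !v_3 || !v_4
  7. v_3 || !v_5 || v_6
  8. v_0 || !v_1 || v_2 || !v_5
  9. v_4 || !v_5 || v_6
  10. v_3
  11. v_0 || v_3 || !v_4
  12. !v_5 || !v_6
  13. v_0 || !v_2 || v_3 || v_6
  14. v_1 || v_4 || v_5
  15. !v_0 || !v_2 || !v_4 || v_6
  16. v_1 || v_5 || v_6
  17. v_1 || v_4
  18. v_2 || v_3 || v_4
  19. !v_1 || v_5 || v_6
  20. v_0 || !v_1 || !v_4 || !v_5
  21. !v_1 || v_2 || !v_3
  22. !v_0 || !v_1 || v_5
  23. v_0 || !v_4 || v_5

v_0=F, v_1=F, v_2=F, v_3=T, v_4=T, v_5=T, v_6=F

Unit clause (v_3) forces v_3 = True.
Set v_0 = False.
Set v_1 = False.
  then (v_1 || v_4) forces v_4 = True.
  then (v_0 || !v_4 || v_5) forces v_5 = True.
  then (v_0 || !v_5 || !v_6) forces v_6 = False.
Set v_2 = False.
All clauses satisfied.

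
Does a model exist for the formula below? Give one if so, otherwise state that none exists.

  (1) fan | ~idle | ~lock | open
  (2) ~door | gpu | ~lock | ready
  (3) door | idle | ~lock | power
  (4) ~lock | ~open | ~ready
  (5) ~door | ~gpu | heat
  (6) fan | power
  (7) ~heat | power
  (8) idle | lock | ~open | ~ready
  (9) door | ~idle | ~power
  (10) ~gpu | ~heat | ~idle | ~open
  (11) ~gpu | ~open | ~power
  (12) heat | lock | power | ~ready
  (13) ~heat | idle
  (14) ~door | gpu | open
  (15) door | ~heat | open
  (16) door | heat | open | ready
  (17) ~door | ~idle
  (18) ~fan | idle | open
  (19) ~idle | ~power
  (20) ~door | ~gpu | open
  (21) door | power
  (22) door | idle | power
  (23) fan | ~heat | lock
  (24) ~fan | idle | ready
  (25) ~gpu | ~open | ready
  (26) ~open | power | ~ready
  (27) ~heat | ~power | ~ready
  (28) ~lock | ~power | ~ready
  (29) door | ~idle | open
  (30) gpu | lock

fan: False, lock: False, door: False, power: True, heat: False, gpu: True, open: False, idle: False, ready: True

Set fan = False.
  then (fan | power) forces power = True.
  then (~idle | ~power) forces idle = False.
  then (~heat | idle) forces heat = False.
Set lock = False.
  then (gpu | lock) forces gpu = True.
  then (~door | ~gpu | heat) forces door = False.
  then (~gpu | ~open | ~power) forces open = False.
  then (door | heat | open | ready) forces ready = True.
All clauses satisfied.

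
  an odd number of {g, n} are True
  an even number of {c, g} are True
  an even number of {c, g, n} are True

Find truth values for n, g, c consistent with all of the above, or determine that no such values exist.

n = False, g = True, c = True

{g, n}: 1 true → odd ✓
{c, g}: 2 true → even ✓
{c, g, n}: 2 true → even ✓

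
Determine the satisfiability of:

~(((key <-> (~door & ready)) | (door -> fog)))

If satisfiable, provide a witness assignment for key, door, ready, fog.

key = True; door = True; ready = False; fog = False

  ~(((key <-> (~door & ready)) | (door -> fog))) = True
    (key <-> (~door & ready)) | (door -> fog) = False
      key <-> (~door & ready) = False
        ~door & ready = False
          ~door = False
      door -> fog = False
The formula evaluates to True.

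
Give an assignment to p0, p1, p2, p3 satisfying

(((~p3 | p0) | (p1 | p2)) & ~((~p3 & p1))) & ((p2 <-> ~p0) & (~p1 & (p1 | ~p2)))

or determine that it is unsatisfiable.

p0: True; p1: False; p2: False; p3: True

  ((~p3 | p0) | (p1 | p2)) & ~((~p3 & p1)) = True
    (~p3 | p0) | (p1 | p2) = True
      ~p3 | p0 = True
        ~p3 = False
      p1 | p2 = False
    ~((~p3 & p1)) = True
      ~p3 & p1 = False
        ~p3 = False
  (p2 <-> ~p0) & (~p1 & (p1 | ~p2)) = True
    p2 <-> ~p0 = True
      ~p0 = False
    ~p1 & (p1 | ~p2) = True
      ~p1 = True
      p1 | ~p2 = True
        ~p2 = True
Both conjuncts True, so the formula holds.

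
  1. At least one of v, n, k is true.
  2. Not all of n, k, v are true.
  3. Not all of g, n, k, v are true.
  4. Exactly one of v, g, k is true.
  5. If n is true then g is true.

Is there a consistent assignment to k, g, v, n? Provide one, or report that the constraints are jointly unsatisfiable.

k=F, g=T, v=F, n=T

  (1) {v, n, k}: 1 true — at least one ✓
  (2) {n, k, v}: 1/3 true — not all ✓
  (3) {g, n, k, v}: 2/4 true — not all ✓
  (4) {v, g, k}: 1 true — exactly one ✓
  (5) n=T ⇒ g: T ✓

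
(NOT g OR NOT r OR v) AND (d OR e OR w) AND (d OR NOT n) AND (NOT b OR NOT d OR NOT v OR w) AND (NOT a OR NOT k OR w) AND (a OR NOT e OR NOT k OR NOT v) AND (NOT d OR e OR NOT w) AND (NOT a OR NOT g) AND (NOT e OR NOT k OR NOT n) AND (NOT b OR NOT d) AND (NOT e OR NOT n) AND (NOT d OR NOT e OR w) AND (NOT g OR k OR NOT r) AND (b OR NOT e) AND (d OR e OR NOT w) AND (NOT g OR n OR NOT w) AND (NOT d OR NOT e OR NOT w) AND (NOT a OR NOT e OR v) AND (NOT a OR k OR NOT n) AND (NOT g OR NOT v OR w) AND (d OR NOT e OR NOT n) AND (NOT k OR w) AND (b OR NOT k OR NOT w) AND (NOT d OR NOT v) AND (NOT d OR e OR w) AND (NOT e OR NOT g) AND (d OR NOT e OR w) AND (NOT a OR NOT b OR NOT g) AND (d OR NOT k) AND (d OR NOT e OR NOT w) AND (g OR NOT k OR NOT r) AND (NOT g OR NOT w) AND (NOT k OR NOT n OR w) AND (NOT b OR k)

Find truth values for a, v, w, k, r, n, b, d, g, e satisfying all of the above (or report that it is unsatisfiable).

UNSATISFIABLE

Case d = True:
  (NOT b OR NOT d) forces b = False.
  (b OR NOT e) forces e = False.
  (NOT d OR e OR NOT w) forces w = False.
  Clause (NOT d OR e OR w) is falsified — contradiction.
Case d = False:
  (d OR NOT n) forces n = False.
  (d OR NOT k) forces k = False.
  (NOT b OR k) forces b = False.
  (b OR NOT e) forces e = False.
  (d OR e OR w) forces w = True.
  Clause (d OR e OR NOT w) is falsified — contradiction.
Both cases fail, so the formula is unsatisfiable.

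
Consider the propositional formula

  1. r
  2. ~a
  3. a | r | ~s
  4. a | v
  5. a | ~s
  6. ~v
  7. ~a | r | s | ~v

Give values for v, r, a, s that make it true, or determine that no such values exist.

Case v = True:
  Clause (~v) is falsified — contradiction.
Case v = False:
  (r) forces r = True.
  (~a) forces a = False.
  Clause (a | v) is falsified — contradiction.
Both cases fail, so the formula is unsatisfiable.

UNSATISFIABLE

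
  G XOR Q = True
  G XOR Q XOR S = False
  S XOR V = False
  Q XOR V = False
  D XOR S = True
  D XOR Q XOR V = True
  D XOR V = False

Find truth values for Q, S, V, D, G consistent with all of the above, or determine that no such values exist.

Adding constraints 1, 2, 4, 5, 6 mod 2: every variable appears an even number of times on the left, so the left side is 0.
But the right sides sum to 1 (mod 2). 0 ≠ 1 — the system is inconsistent.

Unsatisfiable — no assignment works.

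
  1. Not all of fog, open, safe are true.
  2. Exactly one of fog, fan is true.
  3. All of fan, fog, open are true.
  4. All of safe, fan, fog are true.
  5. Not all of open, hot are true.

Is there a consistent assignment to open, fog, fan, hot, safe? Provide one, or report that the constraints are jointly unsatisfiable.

Case fog = True:
  (2) with fog=T forces fan = False.
  Constraint (3) is violated (fan=F) — contradiction.
Case fog = False:
  Constraint (3) is violated (fog=F) — contradiction.
Both cases fail — unsatisfiable.

UNSATISFIABLE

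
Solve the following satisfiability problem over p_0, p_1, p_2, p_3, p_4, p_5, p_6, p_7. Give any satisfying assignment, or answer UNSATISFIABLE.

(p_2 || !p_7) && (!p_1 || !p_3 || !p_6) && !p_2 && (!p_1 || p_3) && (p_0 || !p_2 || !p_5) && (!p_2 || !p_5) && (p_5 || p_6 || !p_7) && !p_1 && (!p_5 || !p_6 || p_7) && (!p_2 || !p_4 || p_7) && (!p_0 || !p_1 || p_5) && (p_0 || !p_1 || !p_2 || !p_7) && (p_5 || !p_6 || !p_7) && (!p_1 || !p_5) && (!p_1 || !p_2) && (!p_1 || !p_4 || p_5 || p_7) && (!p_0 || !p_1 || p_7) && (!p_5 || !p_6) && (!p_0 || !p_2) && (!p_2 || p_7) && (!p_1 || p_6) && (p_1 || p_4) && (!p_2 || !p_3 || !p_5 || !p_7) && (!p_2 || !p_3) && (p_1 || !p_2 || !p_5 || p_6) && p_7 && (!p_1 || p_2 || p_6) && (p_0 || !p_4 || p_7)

Case p_2 = True:
  Clause (!p_2) is falsified — contradiction.
Case p_2 = False:
  (p_2 || !p_7) forces p_7 = False.
  Clause (p_7) is falsified — contradiction.
Both cases fail, so the formula is unsatisfiable.

The formula is unsatisfiable.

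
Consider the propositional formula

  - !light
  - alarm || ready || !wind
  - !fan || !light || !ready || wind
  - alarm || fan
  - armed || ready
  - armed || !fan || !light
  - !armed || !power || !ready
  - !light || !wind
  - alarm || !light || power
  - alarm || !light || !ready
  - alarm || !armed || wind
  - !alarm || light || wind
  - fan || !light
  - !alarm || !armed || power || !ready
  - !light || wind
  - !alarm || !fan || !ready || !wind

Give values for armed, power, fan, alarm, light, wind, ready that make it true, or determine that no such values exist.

Unit clause (!light) forces light = False.
Set armed = True.
Set power = True.
  then (!armed || !power || !ready) forces ready = False.
Set fan = False.
  then (alarm || fan) forces alarm = True.
  then (!alarm || light || wind) forces wind = True.
All clauses satisfied.

armed = True; power = True; fan = False; alarm = True; light = False; wind = True; ready = False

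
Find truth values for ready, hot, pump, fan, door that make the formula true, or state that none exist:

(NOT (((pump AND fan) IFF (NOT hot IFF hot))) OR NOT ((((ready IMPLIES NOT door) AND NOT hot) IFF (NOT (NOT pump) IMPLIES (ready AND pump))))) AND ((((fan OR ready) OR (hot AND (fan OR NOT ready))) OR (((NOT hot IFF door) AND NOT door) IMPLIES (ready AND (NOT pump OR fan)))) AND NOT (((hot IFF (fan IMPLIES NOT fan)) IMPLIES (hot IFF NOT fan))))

The conjunct NOT (((hot IFF (fan IMPLIES NOT fan)) IMPLIES (hot IFF NOT fan))) is unsatisfiable on its own:
  hot=F, fan=F: evaluates to False.
  hot=F, fan=T: evaluates to False.
  hot=T, fan=F: evaluates to False.
  hot=T, fan=T: evaluates to False.
So the whole conjunction is unsatisfiable.

No satisfying assignment exists.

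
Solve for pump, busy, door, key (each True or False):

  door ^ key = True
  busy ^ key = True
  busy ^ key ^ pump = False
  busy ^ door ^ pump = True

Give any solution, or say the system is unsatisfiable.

pump = True, busy = False, door = False, key = True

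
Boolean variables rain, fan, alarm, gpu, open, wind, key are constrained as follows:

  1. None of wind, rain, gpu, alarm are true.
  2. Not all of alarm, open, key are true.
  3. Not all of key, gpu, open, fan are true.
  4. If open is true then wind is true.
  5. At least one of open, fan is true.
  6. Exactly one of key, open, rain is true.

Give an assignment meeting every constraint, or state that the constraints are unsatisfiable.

rain: False, fan: True, alarm: False, gpu: False, open: False, wind: False, key: True

  (1) {wind, rain, gpu, alarm}: 0 true — none ✓
  (2) {alarm, open, key}: 1/3 true — not all ✓
  (3) {key, gpu, open, fan}: 2/4 true — not all ✓
  (4) open=F ⇒ wind: vacuous ✓
  (5) {open, fan}: 1 true — at least one ✓
  (6) {key, open, rain}: 1 true — exactly one ✓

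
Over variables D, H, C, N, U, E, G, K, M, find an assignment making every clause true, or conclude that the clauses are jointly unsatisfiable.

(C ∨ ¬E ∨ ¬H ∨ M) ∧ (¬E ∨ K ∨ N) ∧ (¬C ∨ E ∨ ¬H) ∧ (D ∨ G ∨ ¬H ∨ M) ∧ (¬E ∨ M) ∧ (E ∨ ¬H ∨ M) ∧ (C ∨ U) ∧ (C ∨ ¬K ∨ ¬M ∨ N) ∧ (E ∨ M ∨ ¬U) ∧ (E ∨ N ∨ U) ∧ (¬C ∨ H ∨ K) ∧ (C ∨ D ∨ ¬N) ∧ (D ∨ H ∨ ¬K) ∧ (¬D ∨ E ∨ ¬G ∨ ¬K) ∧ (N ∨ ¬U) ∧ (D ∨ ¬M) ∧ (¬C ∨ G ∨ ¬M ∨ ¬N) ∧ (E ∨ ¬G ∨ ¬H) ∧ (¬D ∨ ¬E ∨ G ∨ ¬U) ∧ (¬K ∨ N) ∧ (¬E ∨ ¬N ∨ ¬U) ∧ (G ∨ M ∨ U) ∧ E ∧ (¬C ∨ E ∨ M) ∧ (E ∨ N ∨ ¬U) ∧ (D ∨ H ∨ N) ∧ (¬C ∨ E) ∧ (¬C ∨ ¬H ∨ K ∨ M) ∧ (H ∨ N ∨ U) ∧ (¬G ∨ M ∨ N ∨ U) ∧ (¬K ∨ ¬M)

D = True, H = True, C = True, N = True, U = False, E = True, G = True, K = False, M = True

Unit clause (E) forces E = True.
In (¬E ∨ M) only M is left, so M = True.
In (D ∨ ¬M) only D is left, so D = True.
In (¬K ∨ ¬M) only ¬K is left, so K = False.
In (¬E ∨ K ∨ N) only N is left, so N = True.
In (¬E ∨ ¬N ∨ ¬U) only ¬U is left, so U = False.
In (C ∨ U) only C is left, so C = True.
In (¬C ∨ H ∨ K) only H is left, so H = True.
In (¬C ∨ G ∨ ¬M ∨ ¬N) only G is left, so G = True.
All clauses satisfied.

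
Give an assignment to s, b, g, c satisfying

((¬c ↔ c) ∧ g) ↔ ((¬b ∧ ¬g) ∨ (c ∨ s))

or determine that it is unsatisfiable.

s = False, b = True, g = False, c = False

  ((¬c ↔ c) ∧ g) ↔ ((¬b ∧ ¬g) ∨ (c ∨ s)) = True
    (¬c ↔ c) ∧ g = False
      ¬c ↔ c = False
        ¬c = True
    (¬b ∧ ¬g) ∨ (c ∨ s) = False
      ¬b ∧ ¬g = False
        ¬b = False
        ¬g = True
      c ∨ s = False
The formula evaluates to True.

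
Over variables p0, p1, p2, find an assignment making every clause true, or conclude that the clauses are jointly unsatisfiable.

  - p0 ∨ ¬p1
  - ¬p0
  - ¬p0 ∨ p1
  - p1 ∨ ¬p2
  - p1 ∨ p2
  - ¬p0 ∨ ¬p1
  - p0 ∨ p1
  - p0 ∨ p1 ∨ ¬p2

No satisfying assignment exists.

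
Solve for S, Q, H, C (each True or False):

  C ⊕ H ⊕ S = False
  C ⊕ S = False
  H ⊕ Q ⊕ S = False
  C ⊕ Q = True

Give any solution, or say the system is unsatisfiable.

UNSATISFIABLE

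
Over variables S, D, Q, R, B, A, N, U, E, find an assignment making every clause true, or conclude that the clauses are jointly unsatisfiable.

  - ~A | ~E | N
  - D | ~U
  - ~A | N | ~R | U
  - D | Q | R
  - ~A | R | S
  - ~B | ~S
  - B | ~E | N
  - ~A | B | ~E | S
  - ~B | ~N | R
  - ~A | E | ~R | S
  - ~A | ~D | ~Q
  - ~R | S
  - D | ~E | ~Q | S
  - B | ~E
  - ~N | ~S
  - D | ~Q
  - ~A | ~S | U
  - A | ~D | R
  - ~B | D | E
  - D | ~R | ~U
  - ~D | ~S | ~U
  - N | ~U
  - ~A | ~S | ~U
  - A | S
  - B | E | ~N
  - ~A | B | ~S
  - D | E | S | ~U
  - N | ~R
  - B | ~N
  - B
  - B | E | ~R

Case S = True:
  (~B | ~S) forces B = False.
  Clause (B) is falsified — contradiction.
Case S = False:
  (~R | S) forces R = False.
  (~A | R | S) forces A = False.
  Clause (A | S) is falsified — contradiction.
Both cases fail, so the formula is unsatisfiable.

The formula is unsatisfiable.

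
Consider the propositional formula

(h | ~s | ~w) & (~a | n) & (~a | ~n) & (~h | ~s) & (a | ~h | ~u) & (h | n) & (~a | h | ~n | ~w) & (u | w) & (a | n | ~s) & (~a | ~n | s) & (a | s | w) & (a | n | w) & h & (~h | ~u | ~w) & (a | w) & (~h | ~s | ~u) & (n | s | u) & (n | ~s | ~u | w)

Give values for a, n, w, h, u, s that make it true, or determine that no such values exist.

Unit clause (h) forces h = True.
In (~h | ~s) only ~s is left, so s = False.
Set a = False.
  then (a | ~h | ~u) forces u = False.
  then (u | w) forces w = True.
  then (n | s | u) forces n = True.
All clauses satisfied.

a = False; n = True; w = True; h = True; u = False; s = False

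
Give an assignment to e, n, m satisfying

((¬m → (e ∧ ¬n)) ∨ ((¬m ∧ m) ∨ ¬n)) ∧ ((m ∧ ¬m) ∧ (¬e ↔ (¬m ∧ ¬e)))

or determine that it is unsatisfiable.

Case m = True: the conjunct ¬m is False.
Case m = False: the conjunct m is False.
Both cases fail — unsatisfiable.

Unsatisfiable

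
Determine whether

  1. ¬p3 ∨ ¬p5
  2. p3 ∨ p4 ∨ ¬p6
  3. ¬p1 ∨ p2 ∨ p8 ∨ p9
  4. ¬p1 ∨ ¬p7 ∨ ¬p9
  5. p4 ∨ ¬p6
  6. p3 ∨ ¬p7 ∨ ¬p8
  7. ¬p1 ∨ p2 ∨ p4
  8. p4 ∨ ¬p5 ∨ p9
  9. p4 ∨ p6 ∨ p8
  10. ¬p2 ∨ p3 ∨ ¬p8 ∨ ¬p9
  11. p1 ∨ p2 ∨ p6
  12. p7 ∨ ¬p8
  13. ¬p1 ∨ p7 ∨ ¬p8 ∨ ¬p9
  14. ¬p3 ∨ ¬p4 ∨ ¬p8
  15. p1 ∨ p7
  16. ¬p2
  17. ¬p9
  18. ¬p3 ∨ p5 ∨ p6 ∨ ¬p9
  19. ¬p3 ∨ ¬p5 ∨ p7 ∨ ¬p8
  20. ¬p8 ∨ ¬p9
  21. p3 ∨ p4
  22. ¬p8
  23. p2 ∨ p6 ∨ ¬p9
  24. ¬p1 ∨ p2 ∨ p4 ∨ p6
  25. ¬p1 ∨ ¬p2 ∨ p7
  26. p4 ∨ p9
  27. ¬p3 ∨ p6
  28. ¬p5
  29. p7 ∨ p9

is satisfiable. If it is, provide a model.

p1 = False; p2 = False; p3 = False; p4 = True; p5 = False; p6 = True; p7 = True; p8 = False; p9 = False

Unit clause (¬p2) forces p2 = False.
Unit clause (¬p9) forces p9 = False.
Unit clause (¬p8) forces p8 = False.
In (p4 ∨ p9) only p4 is left, so p4 = True.
Unit clause (¬p5) forces p5 = False.
In (p7 ∨ p9) only p7 is left, so p7 = True.
In (¬p1 ∨ p2 ∨ p8 ∨ p9) only ¬p1 is left, so p1 = False.
In (p1 ∨ p2 ∨ p6) only p6 is left, so p6 = True.
Set p3 = False.
All clauses satisfied.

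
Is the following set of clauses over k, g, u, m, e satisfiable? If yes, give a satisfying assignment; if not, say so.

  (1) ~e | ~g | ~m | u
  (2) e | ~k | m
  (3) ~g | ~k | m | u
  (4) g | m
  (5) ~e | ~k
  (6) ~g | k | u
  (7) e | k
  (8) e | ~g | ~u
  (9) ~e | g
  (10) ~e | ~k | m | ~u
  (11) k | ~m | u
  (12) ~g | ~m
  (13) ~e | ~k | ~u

Set k = False.
  then (e | k) forces e = True.
  then (~e | g) forces g = True.
  then (~g | ~m) forces m = False.
  then (~g | k | u) forces u = True.
All clauses satisfied.

k: False, g: True, u: True, m: False, e: True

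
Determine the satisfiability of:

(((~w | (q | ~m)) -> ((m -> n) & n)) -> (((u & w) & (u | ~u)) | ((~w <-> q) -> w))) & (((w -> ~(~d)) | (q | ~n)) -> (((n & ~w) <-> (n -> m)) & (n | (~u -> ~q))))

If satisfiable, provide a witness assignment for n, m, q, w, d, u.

n=T, m=F, q=F, w=T, d=F, u=T

  ((~w | (q | ~m)) -> ((m -> n) & n)) -> (((u & w) & (u | ~u)) | ((~w <-> q) -> w)) = True
    (~w | (q | ~m)) -> ((m -> n) & n) = True
      ~w | (q | ~m) = True
        ~w = False
        q | ~m = True
          ~m = True
      (m -> n) & n = True
        m -> n = True
    ((u & w) & (u | ~u)) | ((~w <-> q) -> w) = True
      (u & w) & (u | ~u) = True
        u & w = True
        u | ~u = True
          ~u = False
      (~w <-> q) -> w = True
        ~w <-> q = True
          ~w = False
  ((w -> ~(~d)) | (q | ~n)) -> (((n & ~w) <-> (n -> m)) & (n | (~u -> ~q))) = True
    (w -> ~(~d)) | (q | ~n) = False
      w -> ~(~d) = False
        ~(~d) = False
          ~d = True
      q | ~n = False
        ~n = False
    ((n & ~w) <-> (n -> m)) & (n | (~u -> ~q)) = True
      (n & ~w) <-> (n -> m) = True
        n & ~w = False
          ~w = False
        n -> m = False
      n | (~u -> ~q) = True
        ~u -> ~q = True
          ~u = False
          ~q = True
Both conjuncts True, so the formula holds.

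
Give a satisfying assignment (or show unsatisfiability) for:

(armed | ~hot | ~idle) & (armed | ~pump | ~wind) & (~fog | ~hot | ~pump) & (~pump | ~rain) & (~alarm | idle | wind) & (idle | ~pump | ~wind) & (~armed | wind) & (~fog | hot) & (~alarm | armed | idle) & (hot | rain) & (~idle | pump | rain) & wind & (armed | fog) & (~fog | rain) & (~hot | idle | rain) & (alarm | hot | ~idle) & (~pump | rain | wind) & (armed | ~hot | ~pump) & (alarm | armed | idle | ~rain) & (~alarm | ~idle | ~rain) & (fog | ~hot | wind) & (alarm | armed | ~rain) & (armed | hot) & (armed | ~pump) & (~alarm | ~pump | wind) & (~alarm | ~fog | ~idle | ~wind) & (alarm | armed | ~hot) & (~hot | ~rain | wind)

Unit clause (wind) forces wind = True.
Set rain = True.
  then (~pump | ~rain) forces pump = False.
Set fog = False.
  then (armed | fog) forces armed = True.
Set hot = False.
Set alarm = False.
  then (alarm | hot | ~idle) forces idle = False.
All clauses satisfied.

rain = True, pump = False, fog = False, wind = True, hot = False, armed = True, alarm = False, idle = False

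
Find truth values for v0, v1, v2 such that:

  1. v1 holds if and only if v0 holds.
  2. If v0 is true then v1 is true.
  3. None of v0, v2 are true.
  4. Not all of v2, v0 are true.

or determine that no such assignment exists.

v0 = False; v1 = False; v2 = False

  (1) v1=F, v0=F — same ✓
  (2) v0=F ⇒ v1: vacuous ✓
  (3) {v0, v2}: 0 true — none ✓
  (4) {v2, v0}: 0/2 true — not all ✓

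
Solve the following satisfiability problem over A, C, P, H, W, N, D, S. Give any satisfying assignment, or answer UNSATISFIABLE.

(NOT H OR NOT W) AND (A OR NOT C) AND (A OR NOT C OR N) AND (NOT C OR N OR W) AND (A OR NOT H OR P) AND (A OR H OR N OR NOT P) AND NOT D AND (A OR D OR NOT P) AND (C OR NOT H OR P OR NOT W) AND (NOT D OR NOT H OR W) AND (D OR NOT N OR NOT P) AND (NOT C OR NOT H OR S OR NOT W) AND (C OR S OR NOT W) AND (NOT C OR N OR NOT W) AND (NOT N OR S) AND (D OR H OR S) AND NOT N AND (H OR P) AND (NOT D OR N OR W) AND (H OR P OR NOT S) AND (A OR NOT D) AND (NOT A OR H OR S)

Unit clause (NOT D) forces D = False.
Unit clause (NOT N) forces N = False.
Try A = False:
  (A OR NOT C) forces C = False.
  (A OR D OR NOT P) forces P = False.
  (A OR NOT H OR P) forces H = False.
  clause (H OR P) is falsified — backtrack.
So A = True.
Set C = False.
Set P = True.
Set H = False.
  then (D OR H OR S) forces S = True.
Set W = True.
All clauses satisfied.

A: True, C: False, P: True, H: False, W: True, N: False, D: False, S: True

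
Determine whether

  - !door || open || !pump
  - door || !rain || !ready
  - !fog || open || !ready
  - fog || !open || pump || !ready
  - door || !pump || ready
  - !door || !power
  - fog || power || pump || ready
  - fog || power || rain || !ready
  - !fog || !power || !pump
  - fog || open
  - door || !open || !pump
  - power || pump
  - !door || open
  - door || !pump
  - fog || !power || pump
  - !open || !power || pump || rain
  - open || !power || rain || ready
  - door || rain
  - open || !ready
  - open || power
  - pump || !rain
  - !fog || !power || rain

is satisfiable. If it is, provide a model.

Try door = False:
  (door || !pump) forces pump = False.
  (power || pump) forces power = True.
  (fog || !power || pump) forces fog = True.
  (door || rain) forces rain = True.
  clause (pump || !rain) is falsified — backtrack.
So door = True.
  then (!door || !power) forces power = False.
  then (power || pump) forces pump = True.
  then (!door || open) forces open = True.
Set ready = True.
Set fog = False.
  then (fog || power || rain || !ready) forces rain = True.
All clauses satisfied.

door: True, power: False, pump: True, ready: True, open: True, fog: False, rain: True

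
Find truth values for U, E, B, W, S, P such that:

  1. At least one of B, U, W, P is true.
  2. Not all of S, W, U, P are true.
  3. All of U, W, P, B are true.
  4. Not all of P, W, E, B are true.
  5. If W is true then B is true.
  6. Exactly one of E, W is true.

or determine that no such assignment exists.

U: True, E: False, B: True, W: True, S: False, P: True

  (1) {B, U, W, P}: 4 true — at least one ✓
  (2) {S, W, U, P}: 3/4 true — not all ✓
  (3) {U, W, P, B}: all 4 true ✓
  (4) {P, W, E, B}: 3/4 true — not all ✓
  (5) W=T ⇒ B: T ✓
  (6) {E, W}: 1 true — exactly one ✓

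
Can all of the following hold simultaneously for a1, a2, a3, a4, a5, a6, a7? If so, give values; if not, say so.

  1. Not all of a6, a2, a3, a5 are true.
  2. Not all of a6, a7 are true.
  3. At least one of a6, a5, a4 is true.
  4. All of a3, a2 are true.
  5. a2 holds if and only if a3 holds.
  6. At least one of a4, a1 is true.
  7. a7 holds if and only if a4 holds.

a1=F; a2=T; a3=T; a4=T; a5=T; a6=F; a7=T

  (1) {a6, a2, a3, a5}: 3/4 true — not all ✓
  (2) {a6, a7}: 1/2 true — not all ✓
  (3) {a6, a5, a4}: 2 true — at least one ✓
  (4) {a3, a2}: all 2 true ✓
  (5) a2=T, a3=T — same ✓
  (6) {a4, a1}: 1 true — at least one ✓
  (7) a7=T, a4=T — same ✓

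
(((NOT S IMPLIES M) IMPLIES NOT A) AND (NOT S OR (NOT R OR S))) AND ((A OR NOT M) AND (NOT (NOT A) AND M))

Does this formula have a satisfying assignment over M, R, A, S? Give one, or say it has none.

Unsatisfiable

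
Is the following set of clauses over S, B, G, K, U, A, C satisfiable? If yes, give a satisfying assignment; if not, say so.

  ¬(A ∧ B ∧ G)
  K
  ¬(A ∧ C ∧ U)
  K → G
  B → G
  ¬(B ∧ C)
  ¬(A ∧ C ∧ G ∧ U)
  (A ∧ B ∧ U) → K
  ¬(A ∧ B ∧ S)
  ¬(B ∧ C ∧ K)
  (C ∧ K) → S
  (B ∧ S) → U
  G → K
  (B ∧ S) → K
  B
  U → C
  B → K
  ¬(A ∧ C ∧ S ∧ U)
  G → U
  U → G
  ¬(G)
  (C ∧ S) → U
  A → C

Unsatisfiable

Case G = True:
  Clause (¬G) is falsified — contradiction.
Case G = False:
  (G ∨ ¬K) forces K = False.
  Clause (K) is falsified — contradiction.
Both cases fail, so the formula is unsatisfiable.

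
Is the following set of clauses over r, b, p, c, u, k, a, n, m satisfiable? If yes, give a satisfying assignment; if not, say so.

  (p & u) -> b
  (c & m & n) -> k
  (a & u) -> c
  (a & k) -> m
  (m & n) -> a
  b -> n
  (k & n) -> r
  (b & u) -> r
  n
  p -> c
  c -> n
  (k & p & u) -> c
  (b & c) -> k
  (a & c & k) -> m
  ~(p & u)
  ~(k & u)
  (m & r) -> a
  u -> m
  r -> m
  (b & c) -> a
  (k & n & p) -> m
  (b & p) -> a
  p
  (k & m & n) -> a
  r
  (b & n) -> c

r=T, b=F, p=T, c=T, u=F, k=T, a=T, n=T, m=T

Unit clause (n) forces n = True.
Unit clause (p) forces p = True.
In (~p | ~u) only ~u is left, so u = False.
Unit clause (r) forces r = True.
In (c | ~p) only c is left, so c = True.
In (m | ~r) only m is left, so m = True.
In (a | ~m | ~r) only a is left, so a = True.
In (~c | k | ~m | ~n) only k is left, so k = True.
Set b = False.
All clauses satisfied.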